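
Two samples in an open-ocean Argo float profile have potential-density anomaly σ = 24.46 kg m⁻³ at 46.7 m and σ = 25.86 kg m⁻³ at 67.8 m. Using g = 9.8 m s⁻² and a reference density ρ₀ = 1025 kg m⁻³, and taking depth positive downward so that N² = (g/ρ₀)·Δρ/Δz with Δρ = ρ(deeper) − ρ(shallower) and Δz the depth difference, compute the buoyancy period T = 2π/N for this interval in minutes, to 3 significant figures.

4.16 min

Δρ = 1025.86 − 1024.46 = 1.40 kg m⁻³ over Δz = 67.8 − 46.7 = 21.1 m.
N² = (9.8/1025) × (1.40/21.1) = 6.3438 × 10⁻⁴ s⁻².
N = √(6.3438 × 10⁻⁴) = 0.025187 rad s⁻¹, so T = 2π/N = 249.46 s = 4.1577 min ≈ 4.16 min.
N² > 0, so the interval is statically stable.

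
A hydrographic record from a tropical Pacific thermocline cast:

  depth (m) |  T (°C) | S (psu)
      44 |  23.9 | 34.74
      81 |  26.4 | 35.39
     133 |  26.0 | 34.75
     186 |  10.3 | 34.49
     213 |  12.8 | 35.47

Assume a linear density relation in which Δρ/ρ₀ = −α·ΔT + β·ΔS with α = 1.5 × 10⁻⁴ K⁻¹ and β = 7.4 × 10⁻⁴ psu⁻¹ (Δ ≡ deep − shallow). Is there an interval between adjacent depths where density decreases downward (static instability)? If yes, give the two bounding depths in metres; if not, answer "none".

Evaluate Δρ/ρ₀ = −αΔT + βΔS across each adjacent pair:
  44–81 m: −αΔT+βΔS = −(1.5 × 10⁻⁴)(+2.5)+(7.4 × 10⁻⁴)(+0.65) = 1.1 × 10⁻⁴ → stable
  81–133 m: −αΔT+βΔS = −(1.5 × 10⁻⁴)(-0.4)+(7.4 × 10⁻⁴)(-0.64) = -4.1 × 10⁻⁴ → UNSTABLE
  133–186 m: −αΔT+βΔS = −(1.5 × 10⁻⁴)(-15.7)+(7.4 × 10⁻⁴)(-0.26) = 2.2 × 10⁻³ → stable
  186–213 m: −αΔT+βΔS = −(1.5 × 10⁻⁴)(+2.5)+(7.4 × 10⁻⁴)(+0.98) = 3.5 × 10⁻⁴ → stable
The 81–133 m interval has Δρ < 0: lighter water underlies denser water.

81–133 m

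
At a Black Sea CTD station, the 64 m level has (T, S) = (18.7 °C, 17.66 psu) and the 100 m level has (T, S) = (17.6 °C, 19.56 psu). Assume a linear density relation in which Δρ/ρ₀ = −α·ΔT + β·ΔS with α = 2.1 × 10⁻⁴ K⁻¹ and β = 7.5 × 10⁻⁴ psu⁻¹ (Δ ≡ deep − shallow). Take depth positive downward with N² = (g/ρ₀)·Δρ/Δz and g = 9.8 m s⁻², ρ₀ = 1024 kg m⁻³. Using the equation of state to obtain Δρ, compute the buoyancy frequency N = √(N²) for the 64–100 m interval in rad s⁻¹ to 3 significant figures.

0.0212 rad s⁻¹

ΔT = -1.1 K, ΔS = +1.90 psu (deep − shallow).
Δρ/ρ₀ = −αΔT + βΔS = 2.31 × 10⁻⁴ + 1.425 × 10⁻³ = 1.656 × 10⁻³, so Δρ ≈ 1.696 kg m⁻³.
N² = (g/ρ₀)·Δρ/Δz = g·(Δρ/ρ₀)/Δz = 9.8 × 1.656 × 10⁻³ / 36 = 4.5080 × 10⁻⁴ s⁻².
N = √(4.5080 × 10⁻⁴) = 0.021232 rad s⁻¹ ≈ 0.0212 rad s⁻¹.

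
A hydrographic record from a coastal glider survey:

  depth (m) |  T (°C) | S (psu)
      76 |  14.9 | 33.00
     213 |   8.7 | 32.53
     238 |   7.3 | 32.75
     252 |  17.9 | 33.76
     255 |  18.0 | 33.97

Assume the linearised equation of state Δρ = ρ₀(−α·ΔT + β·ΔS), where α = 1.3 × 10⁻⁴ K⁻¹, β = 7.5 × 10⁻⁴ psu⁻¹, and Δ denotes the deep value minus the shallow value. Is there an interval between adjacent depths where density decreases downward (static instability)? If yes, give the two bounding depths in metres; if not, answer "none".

238–252 m

Evaluate Δρ/ρ₀ = −αΔT + βΔS across each adjacent pair:
  76–213 m: −αΔT+βΔS = −(1.3 × 10⁻⁴)(-6.2)+(7.5 × 10⁻⁴)(-0.47) = 4.5 × 10⁻⁴ → stable
  213–238 m: −αΔT+βΔS = −(1.3 × 10⁻⁴)(-1.4)+(7.5 × 10⁻⁴)(+0.22) = 3.5 × 10⁻⁴ → stable
  238–252 m: −αΔT+βΔS = −(1.3 × 10⁻⁴)(+10.6)+(7.5 × 10⁻⁴)(+1.01) = -6.2 × 10⁻⁴ → UNSTABLE
  252–255 m: −αΔT+βΔS = −(1.3 × 10⁻⁴)(+0.1)+(7.5 × 10⁻⁴)(+0.21) = 1.4 × 10⁻⁴ → stable
The 238–252 m interval has Δρ < 0: lighter water underlies denser water.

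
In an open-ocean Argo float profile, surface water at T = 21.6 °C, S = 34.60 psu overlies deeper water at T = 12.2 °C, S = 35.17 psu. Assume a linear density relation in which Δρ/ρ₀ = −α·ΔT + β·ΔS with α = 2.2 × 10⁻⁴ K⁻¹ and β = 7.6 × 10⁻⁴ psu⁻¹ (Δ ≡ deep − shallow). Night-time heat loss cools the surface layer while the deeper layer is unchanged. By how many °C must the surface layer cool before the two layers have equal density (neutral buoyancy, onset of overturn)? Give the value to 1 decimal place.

Neutral buoyancy requires Δρ = 0, i.e. −α(T_deep − T_surf′) + β(S_deep − S_surf) = 0.
T_surf′ = T_deep − (β/α)·ΔS = 12.2 − (7.6 × 10⁻⁴/2.2 × 10⁻⁴)·(+0.57) = 10.231 °C.
Cooling required: 21.6 − (10.231) = 11.369 °C.

11.4 °C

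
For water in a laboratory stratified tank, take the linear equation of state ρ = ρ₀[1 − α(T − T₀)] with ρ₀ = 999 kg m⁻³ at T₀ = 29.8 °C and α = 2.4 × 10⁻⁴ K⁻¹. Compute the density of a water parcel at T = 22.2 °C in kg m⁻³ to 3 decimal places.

1000.822 kg m⁻³

T − T₀ = -7.6 K.
Bracket = 1 − α·(-7.6) = 1 + (1.824 × 10⁻³) = 1.0018240.
ρ = 999 × 1.0018240 = 1000.822 kg m⁻³.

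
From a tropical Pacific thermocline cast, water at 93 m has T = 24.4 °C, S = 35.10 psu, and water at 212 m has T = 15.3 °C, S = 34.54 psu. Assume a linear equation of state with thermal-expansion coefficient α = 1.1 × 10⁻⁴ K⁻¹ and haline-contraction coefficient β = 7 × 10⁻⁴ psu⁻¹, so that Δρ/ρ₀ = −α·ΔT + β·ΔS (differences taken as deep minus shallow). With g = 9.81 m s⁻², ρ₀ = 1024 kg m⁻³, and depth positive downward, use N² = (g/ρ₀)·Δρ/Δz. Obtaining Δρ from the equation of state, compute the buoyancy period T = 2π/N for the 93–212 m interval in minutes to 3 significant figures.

14.8 min

ΔT = -9.1 K, ΔS = -0.56 psu (deep − shallow).
Δρ/ρ₀ = −αΔT + βΔS = 1.001 × 10⁻³ − 3.92 × 10⁻⁴ = 6.09 × 10⁻⁴, so Δρ ≈ 0.6236 kg m⁻³.
N² = (g/ρ₀)·Δρ/Δz = g·(Δρ/ρ₀)/Δz = 9.81 × 6.09 × 10⁻⁴ / 119 = 5.0204 × 10⁻⁵ s⁻².
N = √(5.0204 × 10⁻⁵) = 7.0855 × 10⁻³ rad s⁻¹ → T = 2π/N = 886.77 s = 14.780 min ≈ 14.8 min.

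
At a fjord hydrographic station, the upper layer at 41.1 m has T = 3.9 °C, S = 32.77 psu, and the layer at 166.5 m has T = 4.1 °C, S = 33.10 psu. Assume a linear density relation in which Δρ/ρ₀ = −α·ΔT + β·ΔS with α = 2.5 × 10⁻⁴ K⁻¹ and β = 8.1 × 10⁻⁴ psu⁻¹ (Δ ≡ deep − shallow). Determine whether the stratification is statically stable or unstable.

stable

ΔT = 4.1 − 3.9 = +0.2 K and ΔS = 33.10 − 32.77 = +0.33 psu (deep − shallow).
−αΔT = -5.00 × 10⁻⁵; βΔS = 2.673 × 10⁻⁴; sum Δρ/ρ₀ = 2.173 × 10⁻⁴.
Δρ/ρ₀ > 0, so Δρ > 0: deeper water is denser → statically stable.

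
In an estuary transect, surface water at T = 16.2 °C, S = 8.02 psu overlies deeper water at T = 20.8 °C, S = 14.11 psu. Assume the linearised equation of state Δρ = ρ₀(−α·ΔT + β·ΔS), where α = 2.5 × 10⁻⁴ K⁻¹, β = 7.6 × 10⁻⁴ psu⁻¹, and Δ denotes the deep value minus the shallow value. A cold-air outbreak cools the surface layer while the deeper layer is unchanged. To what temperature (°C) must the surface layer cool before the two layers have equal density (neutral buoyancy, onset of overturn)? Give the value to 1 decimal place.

Neutral buoyancy requires Δρ = 0, i.e. −α(T_deep − T_surf′) + β(S_deep − S_surf) = 0.
T_surf′ = T_deep − (β/α)·ΔS = 20.8 − (7.6 × 10⁻⁴/2.5 × 10⁻⁴)·(+6.09) = 2.286 °C.
Cooling required: 16.2 − (2.286) = 13.914 °C.

2.3 °C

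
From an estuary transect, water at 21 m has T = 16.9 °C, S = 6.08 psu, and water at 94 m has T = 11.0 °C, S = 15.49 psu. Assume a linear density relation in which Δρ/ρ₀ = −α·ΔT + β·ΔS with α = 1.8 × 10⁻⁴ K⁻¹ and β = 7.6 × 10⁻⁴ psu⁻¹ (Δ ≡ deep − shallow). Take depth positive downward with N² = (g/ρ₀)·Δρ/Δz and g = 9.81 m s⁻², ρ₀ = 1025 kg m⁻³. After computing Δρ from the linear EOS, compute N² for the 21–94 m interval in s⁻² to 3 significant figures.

1.10 × 10⁻³ s⁻²

ΔT = -5.9 K, ΔS = +9.41 psu (deep − shallow).
Δρ/ρ₀ = −αΔT + βΔS = 1.062 × 10⁻³ + 7.1516 × 10⁻³ = 8.2136 × 10⁻³, so Δρ ≈ 8.419 kg m⁻³.
N² = (g/ρ₀)·Δρ/Δz = g·(Δρ/ρ₀)/Δz = 9.81 × 8.2136 × 10⁻³ / 73 = 1.1038 × 10⁻³ s⁻² ≈ 1.10 × 10⁻³ s⁻².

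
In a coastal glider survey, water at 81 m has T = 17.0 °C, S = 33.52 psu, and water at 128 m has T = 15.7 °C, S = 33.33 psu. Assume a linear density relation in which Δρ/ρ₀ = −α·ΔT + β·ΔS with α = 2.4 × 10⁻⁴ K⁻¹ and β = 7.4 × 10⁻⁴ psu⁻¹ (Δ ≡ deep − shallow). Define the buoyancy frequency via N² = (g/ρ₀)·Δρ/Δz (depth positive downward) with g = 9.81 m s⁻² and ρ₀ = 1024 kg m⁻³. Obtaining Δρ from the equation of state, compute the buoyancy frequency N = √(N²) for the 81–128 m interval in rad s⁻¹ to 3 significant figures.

ΔT = -1.3 K, ΔS = -0.19 psu (deep − shallow).
Δρ/ρ₀ = −αΔT + βΔS = 3.12 × 10⁻⁴ − 1.406 × 10⁻⁴ = 1.714 × 10⁻⁴, so Δρ ≈ 0.1755 kg m⁻³.
N² = (g/ρ₀)·Δρ/Δz = g·(Δρ/ρ₀)/Δz = 9.81 × 1.714 × 10⁻⁴ / 47 = 3.5775 × 10⁻⁵ s⁻².
N = √(3.5775 × 10⁻⁵) = 5.9812 × 10⁻³ rad s⁻¹ ≈ 5.98 × 10⁻³ rad s⁻¹.

5.98 × 10⁻³ rad s⁻¹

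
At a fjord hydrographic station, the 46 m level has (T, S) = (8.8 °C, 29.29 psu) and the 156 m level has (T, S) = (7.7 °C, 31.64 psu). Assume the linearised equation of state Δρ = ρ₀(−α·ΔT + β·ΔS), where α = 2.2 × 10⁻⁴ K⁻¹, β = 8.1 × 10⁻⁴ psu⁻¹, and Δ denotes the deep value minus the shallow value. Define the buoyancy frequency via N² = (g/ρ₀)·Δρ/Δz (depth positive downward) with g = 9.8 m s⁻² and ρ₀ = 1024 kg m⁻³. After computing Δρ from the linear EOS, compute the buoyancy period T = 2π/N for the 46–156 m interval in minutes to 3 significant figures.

ΔT = -1.1 K, ΔS = +2.35 psu (deep − shallow).
Δρ/ρ₀ = −αΔT + βΔS = 2.42 × 10⁻⁴ + 1.9035 × 10⁻³ = 2.1455 × 10⁻³, so Δρ ≈ 2.197 kg m⁻³.
N² = (g/ρ₀)·Δρ/Δz = g·(Δρ/ρ₀)/Δz = 9.8 × 2.1455 × 10⁻³ / 110 = 1.9114 × 10⁻⁴ s⁻².
N = √(1.9114 × 10⁻⁴) = 0.013825 rad s⁻¹ → T = 2π/N = 454.48 s = 7.5747 min ≈ 7.57 min.

7.57 min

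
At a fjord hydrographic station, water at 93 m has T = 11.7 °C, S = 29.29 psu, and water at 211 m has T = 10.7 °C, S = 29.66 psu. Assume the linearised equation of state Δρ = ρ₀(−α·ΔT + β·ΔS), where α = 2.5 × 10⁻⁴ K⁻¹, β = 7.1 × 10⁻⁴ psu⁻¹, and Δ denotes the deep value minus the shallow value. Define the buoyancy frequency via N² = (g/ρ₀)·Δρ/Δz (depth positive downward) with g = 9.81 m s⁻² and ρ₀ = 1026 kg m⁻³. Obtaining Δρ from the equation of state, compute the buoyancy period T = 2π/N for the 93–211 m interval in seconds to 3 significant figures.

ΔT = -1.0 K, ΔS = +0.37 psu (deep − shallow).
Δρ/ρ₀ = −αΔT + βΔS = 2.50 × 10⁻⁴ + 2.627 × 10⁻⁴ = 5.127 × 10⁻⁴, so Δρ ≈ 0.5260 kg m⁻³.
N² = (g/ρ₀)·Δρ/Δz = g·(Δρ/ρ₀)/Δz = 9.81 × 5.127 × 10⁻⁴ / 118 = 4.2624 × 10⁻⁵ s⁻².
N = √(4.2624 × 10⁻⁵) = 6.5287 × 10⁻³ rad s⁻¹ → T = 2π/N = 962.39 s ≈ 962 s.

962 s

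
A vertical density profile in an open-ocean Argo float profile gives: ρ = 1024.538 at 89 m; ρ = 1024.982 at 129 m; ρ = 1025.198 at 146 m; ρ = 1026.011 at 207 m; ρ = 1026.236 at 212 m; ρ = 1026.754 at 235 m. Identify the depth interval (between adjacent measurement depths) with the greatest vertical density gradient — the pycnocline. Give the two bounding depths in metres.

207–212 m

Compute the density gradient over each adjacent pair:
  89–129 m: Δρ/Δz = 0.444/40 = 0.011 kg m⁻⁴
  129–146 m: Δρ/Δz = 0.216/17 = 0.013 kg m⁻⁴
  146–207 m: Δρ/Δz = 0.813/61 = 0.013 kg m⁻⁴
  207–212 m: Δρ/Δz = 0.225/5 = 0.045 kg m⁻⁴
  212–235 m: Δρ/Δz = 0.518/23 = 0.023 kg m⁻⁴
The largest gradient is in the 207–212 m interval — the pycnocline.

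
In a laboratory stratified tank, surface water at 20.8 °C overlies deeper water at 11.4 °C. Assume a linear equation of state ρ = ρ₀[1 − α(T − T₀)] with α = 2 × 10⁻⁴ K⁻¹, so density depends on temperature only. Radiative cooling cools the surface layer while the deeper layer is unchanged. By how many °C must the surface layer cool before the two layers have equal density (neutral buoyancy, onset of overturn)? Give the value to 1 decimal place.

9.4 °C

With temperature the only control, equal density requires T_surf′ = T_deep.
T_surf′ = 11.4 °C.
Cooling required: 20.8 − 11.4 = 9.4 °C.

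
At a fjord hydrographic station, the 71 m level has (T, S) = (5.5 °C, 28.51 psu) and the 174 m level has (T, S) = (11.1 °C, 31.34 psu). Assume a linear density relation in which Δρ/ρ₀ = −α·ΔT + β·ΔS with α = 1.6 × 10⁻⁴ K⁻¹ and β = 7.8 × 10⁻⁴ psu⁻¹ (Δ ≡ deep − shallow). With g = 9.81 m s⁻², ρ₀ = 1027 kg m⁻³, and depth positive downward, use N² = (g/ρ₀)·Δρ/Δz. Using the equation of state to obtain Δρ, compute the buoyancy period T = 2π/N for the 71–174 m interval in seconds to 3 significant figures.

ΔT = +5.6 K, ΔS = +2.83 psu (deep − shallow).
Δρ/ρ₀ = −αΔT + βΔS = -8.96 × 10⁻⁴ + 2.2074 × 10⁻³ = 1.3114 × 10⁻³, so Δρ ≈ 1.347 kg m⁻³.
N² = (g/ρ₀)·Δρ/Δz = g·(Δρ/ρ₀)/Δz = 9.81 × 1.3114 × 10⁻³ / 103 = 1.2490 × 10⁻⁴ s⁻².
N = √(1.2490 × 10⁻⁴) = 0.011176 rad s⁻¹ → T = 2π/N = 562.20 s ≈ 562 s.

562 s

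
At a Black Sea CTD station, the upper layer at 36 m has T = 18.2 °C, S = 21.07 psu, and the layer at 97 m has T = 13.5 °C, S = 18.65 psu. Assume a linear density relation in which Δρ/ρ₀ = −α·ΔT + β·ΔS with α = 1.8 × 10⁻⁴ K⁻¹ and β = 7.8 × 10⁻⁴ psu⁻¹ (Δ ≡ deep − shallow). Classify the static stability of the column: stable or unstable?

unstable

ΔT = 13.5 − 18.2 = -4.7 K and ΔS = 18.65 − 21.07 = -2.42 psu (deep − shallow).
−αΔT = 8.46 × 10⁻⁴; βΔS = -1.8876 × 10⁻³; sum Δρ/ρ₀ = -1.0416 × 10⁻³.
Δρ/ρ₀ < 0, so Δρ < 0: deeper water is lighter → statically unstable; the column would overturn.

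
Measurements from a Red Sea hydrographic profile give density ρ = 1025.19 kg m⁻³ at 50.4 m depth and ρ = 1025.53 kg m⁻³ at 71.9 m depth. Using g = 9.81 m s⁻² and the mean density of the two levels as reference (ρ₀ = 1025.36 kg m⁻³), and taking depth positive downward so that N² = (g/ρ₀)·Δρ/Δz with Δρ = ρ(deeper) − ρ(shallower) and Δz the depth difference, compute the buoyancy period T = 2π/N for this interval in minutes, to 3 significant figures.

Δρ = 1025.53 − 1025.19 = 0.34 kg m⁻³ over Δz = 71.9 − 50.4 = 21.5 m.
N² = (9.81/1025.36) × (0.34/21.5) = 1.5130 × 10⁻⁴ s⁻².
N = √(1.5130 × 10⁻⁴) = 0.012300 rad s⁻¹, so T = 2π/N = 510.83 s = 8.5138 min ≈ 8.51 min.

8.51 min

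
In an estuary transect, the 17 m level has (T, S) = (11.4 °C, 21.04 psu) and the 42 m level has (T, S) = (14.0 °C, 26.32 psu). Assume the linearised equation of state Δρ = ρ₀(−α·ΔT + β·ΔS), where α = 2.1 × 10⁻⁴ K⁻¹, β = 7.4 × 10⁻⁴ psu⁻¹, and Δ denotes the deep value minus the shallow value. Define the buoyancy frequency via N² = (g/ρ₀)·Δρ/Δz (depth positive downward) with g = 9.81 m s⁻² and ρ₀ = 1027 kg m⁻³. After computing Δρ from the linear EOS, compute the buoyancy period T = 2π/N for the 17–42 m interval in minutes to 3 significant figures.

2.88 min

ΔT = +2.6 K, ΔS = +5.28 psu (deep − shallow).
Δρ/ρ₀ = −αΔT + βΔS = -5.46 × 10⁻⁴ + 3.9072 × 10⁻³ = 3.3612 × 10⁻³, so Δρ ≈ 3.452 kg m⁻³.
N² = (g/ρ₀)·Δρ/Δz = g·(Δρ/ρ₀)/Δz = 9.81 × 3.3612 × 10⁻³ / 25 = 1.3189 × 10⁻³ s⁻².
N = √(1.3189 × 10⁻³) = 0.036317 rad s⁻¹ → T = 2π/N = 173.01 s = 2.8835 min ≈ 2.88 min.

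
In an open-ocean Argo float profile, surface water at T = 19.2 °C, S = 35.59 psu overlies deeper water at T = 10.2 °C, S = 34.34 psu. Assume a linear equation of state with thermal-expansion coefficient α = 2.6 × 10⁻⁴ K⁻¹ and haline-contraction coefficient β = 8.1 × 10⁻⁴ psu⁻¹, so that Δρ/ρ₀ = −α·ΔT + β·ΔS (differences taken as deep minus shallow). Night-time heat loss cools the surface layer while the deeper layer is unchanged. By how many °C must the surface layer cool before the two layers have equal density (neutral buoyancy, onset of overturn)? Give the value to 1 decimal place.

Neutral buoyancy requires Δρ = 0, i.e. −α(T_deep − T_surf′) + β(S_deep − S_surf) = 0.
T_surf′ = T_deep − (β/α)·ΔS = 10.2 − (8.1 × 10⁻⁴/2.6 × 10⁻⁴)·(-1.25) = 14.094 °C.
Cooling required: 19.2 − (14.094) = 5.106 °C.

5.1 °C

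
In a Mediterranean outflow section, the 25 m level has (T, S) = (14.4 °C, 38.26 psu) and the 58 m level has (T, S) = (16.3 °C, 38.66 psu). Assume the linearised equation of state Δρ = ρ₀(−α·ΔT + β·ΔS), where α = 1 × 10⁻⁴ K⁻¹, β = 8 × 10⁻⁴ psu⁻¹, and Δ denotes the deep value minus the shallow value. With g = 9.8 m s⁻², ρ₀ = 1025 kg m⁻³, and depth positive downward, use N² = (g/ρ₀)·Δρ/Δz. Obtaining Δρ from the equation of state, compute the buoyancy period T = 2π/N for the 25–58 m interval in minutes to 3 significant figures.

ΔT = +1.9 K, ΔS = +0.40 psu (deep − shallow).
Δρ/ρ₀ = −αΔT + βΔS = -1.90 × 10⁻⁴ + 3.20 × 10⁻⁴ = 1.30 × 10⁻⁴, so Δρ ≈ 0.1333 kg m⁻³.
N² = (g/ρ₀)·Δρ/Δz = g·(Δρ/ρ₀)/Δz = 9.8 × 1.30 × 10⁻⁴ / 33 = 3.8606 × 10⁻⁵ s⁻².
N = √(3.8606 × 10⁻⁵) = 6.2134 × 10⁻³ rad s⁻¹ → T = 2π/N = 1.0112 × 10³ s = 16.853 min ≈ 16.9 min.

16.9 min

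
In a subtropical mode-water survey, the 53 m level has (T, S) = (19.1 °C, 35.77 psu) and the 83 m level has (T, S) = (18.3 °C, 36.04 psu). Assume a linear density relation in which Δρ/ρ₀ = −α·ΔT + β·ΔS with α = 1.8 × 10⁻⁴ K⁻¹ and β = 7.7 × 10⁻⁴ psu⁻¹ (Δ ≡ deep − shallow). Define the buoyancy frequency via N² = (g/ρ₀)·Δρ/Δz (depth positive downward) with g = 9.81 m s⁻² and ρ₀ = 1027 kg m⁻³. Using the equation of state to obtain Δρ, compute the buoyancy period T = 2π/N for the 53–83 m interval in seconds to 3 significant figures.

586 s

ΔT = -0.8 K, ΔS = +0.27 psu (deep − shallow).
Δρ/ρ₀ = −αΔT + βΔS = 1.44 × 10⁻⁴ + 2.079 × 10⁻⁴ = 3.519 × 10⁻⁴, so Δρ ≈ 0.3614 kg m⁻³.
N² = (g/ρ₀)·Δρ/Δz = g·(Δρ/ρ₀)/Δz = 9.81 × 3.519 × 10⁻⁴ / 30 = 1.1507 × 10⁻⁴ s⁻².
N = √(1.1507 × 10⁻⁴) = 0.010727 rad s⁻¹ → T = 2π/N = 585.74 s ≈ 586 s.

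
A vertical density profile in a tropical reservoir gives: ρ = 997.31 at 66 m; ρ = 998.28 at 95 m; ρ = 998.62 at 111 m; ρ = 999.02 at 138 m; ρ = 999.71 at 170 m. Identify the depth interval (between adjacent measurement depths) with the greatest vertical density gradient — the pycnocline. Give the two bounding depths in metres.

66–95 m

Compute the density gradient over each adjacent pair:
  66–95 m: Δρ/Δz = 0.97/29 = 0.033 kg m⁻⁴
  95–111 m: Δρ/Δz = 0.34/16 = 0.021 kg m⁻⁴
  111–138 m: Δρ/Δz = 0.40/27 = 0.015 kg m⁻⁴
  138–170 m: Δρ/Δz = 0.69/32 = 0.022 kg m⁻⁴
The largest gradient is in the 66–95 m interval — the pycnocline.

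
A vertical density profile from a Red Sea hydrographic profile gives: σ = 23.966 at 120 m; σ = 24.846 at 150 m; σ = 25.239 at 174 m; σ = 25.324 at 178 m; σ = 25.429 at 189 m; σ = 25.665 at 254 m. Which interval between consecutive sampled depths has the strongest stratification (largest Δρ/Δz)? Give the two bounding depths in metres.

Compute the density gradient over each adjacent pair:
  120–150 m: Δρ/Δz = 0.880/30 = 0.029 kg m⁻⁴
  150–174 m: Δρ/Δz = 0.393/24 = 0.016 kg m⁻⁴
  174–178 m: Δρ/Δz = 0.085/4 = 0.021 kg m⁻⁴
  178–189 m: Δρ/Δz = 0.105/11 = 9.5 × 10⁻³ kg m⁻⁴
  189–254 m: Δρ/Δz = 0.236/65 = 3.6 × 10⁻³ kg m⁻⁴
The largest gradient is in the 120–150 m interval — the pycnocline.

120–150 m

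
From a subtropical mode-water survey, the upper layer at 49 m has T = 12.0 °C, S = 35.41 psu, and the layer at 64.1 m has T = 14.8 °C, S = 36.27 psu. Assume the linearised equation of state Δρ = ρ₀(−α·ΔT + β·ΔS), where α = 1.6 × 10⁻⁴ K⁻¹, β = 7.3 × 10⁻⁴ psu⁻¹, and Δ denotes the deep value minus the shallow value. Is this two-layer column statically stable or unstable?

stable

ΔT = 14.8 − 12.0 = +2.8 K and ΔS = 36.27 − 35.41 = +0.86 psu (deep − shallow).
−αΔT = -4.48 × 10⁻⁴; βΔS = 6.278 × 10⁻⁴; sum Δρ/ρ₀ = 1.798 × 10⁻⁴.
Δρ/ρ₀ > 0, so Δρ > 0: deeper water is denser → statically stable.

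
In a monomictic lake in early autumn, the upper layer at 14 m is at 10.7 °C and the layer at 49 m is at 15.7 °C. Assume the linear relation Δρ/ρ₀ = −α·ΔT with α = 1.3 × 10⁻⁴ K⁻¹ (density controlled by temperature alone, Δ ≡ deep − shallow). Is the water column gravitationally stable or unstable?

ΔT = 15.7 − 10.7 = +5.0 K, so Δρ/ρ₀ = −αΔT = -6.50 × 10⁻⁴.
Δρ/ρ₀ < 0, so Δρ < 0: deeper water is lighter → statically unstable; the column would overturn.

unstable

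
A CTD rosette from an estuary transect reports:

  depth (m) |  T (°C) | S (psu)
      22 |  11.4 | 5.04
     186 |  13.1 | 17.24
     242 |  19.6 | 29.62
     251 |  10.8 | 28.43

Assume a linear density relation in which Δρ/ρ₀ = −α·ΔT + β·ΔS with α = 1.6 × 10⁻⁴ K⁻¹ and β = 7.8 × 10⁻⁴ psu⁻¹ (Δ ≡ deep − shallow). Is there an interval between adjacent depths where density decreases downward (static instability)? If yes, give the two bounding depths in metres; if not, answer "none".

Evaluate Δρ/ρ₀ = −αΔT + βΔS across each adjacent pair:
  22–186 m: −αΔT+βΔS = −(1.6 × 10⁻⁴)(+1.7)+(7.8 × 10⁻⁴)(+12.20) = 9.2 × 10⁻³ → stable
  186–242 m: −αΔT+βΔS = −(1.6 × 10⁻⁴)(+6.5)+(7.8 × 10⁻⁴)(+12.38) = 8.6 × 10⁻³ → stable
  242–251 m: −αΔT+βΔS = −(1.6 × 10⁻⁴)(-8.8)+(7.8 × 10⁻⁴)(-1.19) = 4.8 × 10⁻⁴ → stable
Every interval has Δρ > 0: the column is stably stratified throughout.

none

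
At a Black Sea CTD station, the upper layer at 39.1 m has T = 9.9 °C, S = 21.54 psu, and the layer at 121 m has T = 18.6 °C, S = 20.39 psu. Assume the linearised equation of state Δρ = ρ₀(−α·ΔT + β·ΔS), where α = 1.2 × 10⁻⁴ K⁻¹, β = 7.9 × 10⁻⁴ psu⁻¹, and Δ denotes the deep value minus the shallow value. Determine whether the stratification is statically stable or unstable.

ΔT = 18.6 − 9.9 = +8.7 K and ΔS = 20.39 − 21.54 = -1.15 psu (deep − shallow).
−αΔT = -1.044 × 10⁻³; βΔS = -9.085 × 10⁻⁴; sum Δρ/ρ₀ = -1.9525 × 10⁻³.
Δρ/ρ₀ < 0, so Δρ < 0: deeper water is lighter → statically unstable; the column would overturn.

unstable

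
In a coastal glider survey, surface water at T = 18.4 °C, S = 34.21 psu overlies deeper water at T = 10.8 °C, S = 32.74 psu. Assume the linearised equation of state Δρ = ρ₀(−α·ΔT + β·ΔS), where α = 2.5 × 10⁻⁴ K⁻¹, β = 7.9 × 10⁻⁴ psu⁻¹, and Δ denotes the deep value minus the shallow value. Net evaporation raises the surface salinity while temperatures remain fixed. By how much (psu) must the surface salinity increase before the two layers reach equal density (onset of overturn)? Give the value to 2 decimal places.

0.94 psu

Neutral buoyancy requires −α(T_deep − T_surf) + β(S_deep − S_surf′) = 0.
S_surf′ = S_deep − (α/β)·ΔT = 32.74 − (2.5 × 10⁻⁴/7.9 × 10⁻⁴)·(-7.6) = 35.1451 psu.
Increase required: 35.1451 − 34.21 = 0.9351 psu.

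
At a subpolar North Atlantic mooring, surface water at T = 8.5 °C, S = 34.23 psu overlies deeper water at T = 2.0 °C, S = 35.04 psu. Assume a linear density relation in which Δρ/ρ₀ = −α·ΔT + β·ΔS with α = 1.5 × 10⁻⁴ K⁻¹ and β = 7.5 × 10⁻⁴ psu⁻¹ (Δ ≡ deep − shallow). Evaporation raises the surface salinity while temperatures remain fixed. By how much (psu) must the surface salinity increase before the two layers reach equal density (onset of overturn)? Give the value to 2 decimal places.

2.11 psu

Neutral buoyancy requires −α(T_deep − T_surf) + β(S_deep − S_surf′) = 0.
S_surf′ = S_deep − (α/β)·ΔT = 35.04 − (1.5 × 10⁻⁴/7.5 × 10⁻⁴)·(-6.5) = 36.3400 psu.
Increase required: 36.3400 − 34.23 = 2.1100 psu.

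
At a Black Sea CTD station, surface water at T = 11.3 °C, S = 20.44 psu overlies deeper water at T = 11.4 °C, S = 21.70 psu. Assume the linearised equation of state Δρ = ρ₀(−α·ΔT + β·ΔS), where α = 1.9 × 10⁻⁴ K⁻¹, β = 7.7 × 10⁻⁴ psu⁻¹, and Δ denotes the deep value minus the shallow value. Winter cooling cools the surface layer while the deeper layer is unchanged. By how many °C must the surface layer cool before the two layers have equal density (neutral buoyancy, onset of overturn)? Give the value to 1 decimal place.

5.0 °C

Neutral buoyancy requires Δρ = 0, i.e. −α(T_deep − T_surf′) + β(S_deep − S_surf) = 0.
T_surf′ = T_deep − (β/α)·ΔS = 11.4 − (7.7 × 10⁻⁴/1.9 × 10⁻⁴)·(+1.26) = 6.294 °C.
Cooling required: 11.3 − (6.294) = 5.006 °C.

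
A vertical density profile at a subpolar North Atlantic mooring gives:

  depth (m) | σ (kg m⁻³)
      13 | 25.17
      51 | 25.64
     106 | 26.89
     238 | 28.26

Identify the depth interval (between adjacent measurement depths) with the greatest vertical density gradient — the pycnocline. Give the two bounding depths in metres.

Compute the density gradient over each adjacent pair:
  13–51 m: Δρ/Δz = 0.47/38 = 0.012 kg m⁻⁴
  51–106 m: Δρ/Δz = 1.25/55 = 0.023 kg m⁻⁴
  106–238 m: Δρ/Δz = 1.37/132 = 0.010 kg m⁻⁴
The largest gradient is in the 51–106 m interval — the pycnocline.

51–106 m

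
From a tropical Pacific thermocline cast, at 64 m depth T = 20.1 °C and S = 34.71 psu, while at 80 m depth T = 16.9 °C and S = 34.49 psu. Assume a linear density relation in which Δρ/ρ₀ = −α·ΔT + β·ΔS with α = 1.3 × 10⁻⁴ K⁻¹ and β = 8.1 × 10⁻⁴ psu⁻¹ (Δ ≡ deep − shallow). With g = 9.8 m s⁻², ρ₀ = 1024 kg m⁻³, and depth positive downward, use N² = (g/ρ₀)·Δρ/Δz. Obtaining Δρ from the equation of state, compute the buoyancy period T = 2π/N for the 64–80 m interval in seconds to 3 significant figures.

ΔT = -3.2 K, ΔS = -0.22 psu (deep − shallow).
Δρ/ρ₀ = −αΔT + βΔS = 4.16 × 10⁻⁴ − 1.782 × 10⁻⁴ = 2.378 × 10⁻⁴, so Δρ ≈ 0.2435 kg m⁻³.
N² = (g/ρ₀)·Δρ/Δz = g·(Δρ/ρ₀)/Δz = 9.8 × 2.378 × 10⁻⁴ / 16 = 1.4565 × 10⁻⁴ s⁻².
N = √(1.4565 × 10⁻⁴) = 0.012069 rad s⁻¹ → T = 2π/N = 520.61 s ≈ 521 s.

521 s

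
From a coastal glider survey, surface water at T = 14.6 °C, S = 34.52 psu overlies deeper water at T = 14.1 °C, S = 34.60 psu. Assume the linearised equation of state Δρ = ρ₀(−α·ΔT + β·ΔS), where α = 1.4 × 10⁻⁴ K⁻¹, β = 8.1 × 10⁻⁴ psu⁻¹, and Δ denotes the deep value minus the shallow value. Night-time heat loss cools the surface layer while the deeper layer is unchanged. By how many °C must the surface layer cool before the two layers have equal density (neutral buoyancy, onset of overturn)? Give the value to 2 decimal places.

0.96 °C

Neutral buoyancy requires Δρ = 0, i.e. −α(T_deep − T_surf′) + β(S_deep − S_surf) = 0.
T_surf′ = T_deep − (β/α)·ΔS = 14.1 − (8.1 × 10⁻⁴/1.4 × 10⁻⁴)·(+0.08) = 13.6371 °C.
Cooling required: 14.6 − (13.6371) = 0.9629 °C.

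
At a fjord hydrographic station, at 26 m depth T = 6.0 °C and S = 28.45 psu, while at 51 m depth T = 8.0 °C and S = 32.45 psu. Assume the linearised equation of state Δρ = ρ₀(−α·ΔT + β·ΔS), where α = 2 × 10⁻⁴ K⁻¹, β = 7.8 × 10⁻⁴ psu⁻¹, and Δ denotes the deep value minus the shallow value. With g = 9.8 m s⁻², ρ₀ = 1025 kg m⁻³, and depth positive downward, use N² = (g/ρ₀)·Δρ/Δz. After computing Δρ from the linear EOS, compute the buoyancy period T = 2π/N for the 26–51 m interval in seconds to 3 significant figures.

ΔT = +2.0 K, ΔS = +4.00 psu (deep − shallow).
Δρ/ρ₀ = −αΔT + βΔS = -4.00 × 10⁻⁴ + 3.12 × 10⁻³ = 2.72 × 10⁻³, so Δρ ≈ 2.788 kg m⁻³.
N² = (g/ρ₀)·Δρ/Δz = g·(Δρ/ρ₀)/Δz = 9.8 × 2.72 × 10⁻³ / 25 = 1.0662 × 10⁻³ s⁻².
N = √(1.0662 × 10⁻³) = 0.032653 rad s⁻¹ → T = 2π/N = 192.42 s ≈ 192 s.

192 s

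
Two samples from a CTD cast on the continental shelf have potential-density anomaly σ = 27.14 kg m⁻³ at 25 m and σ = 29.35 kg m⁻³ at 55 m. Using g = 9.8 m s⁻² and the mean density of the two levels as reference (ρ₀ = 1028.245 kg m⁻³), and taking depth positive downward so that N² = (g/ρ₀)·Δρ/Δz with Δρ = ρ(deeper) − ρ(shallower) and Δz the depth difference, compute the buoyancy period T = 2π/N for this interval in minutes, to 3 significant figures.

3.95 min

Δρ = 1029.35 − 1027.14 = 2.21 kg m⁻³ over Δz = 55 − 25 = 30 m.
N² = (9.8/1028.245) × (2.21/30) = 7.0210 × 10⁻⁴ s⁻².
N = √(7.0210 × 10⁻⁴) = 0.026497 rad s⁻¹, so T = 2π/N = 237.13 s = 3.9522 min ≈ 3.95 min.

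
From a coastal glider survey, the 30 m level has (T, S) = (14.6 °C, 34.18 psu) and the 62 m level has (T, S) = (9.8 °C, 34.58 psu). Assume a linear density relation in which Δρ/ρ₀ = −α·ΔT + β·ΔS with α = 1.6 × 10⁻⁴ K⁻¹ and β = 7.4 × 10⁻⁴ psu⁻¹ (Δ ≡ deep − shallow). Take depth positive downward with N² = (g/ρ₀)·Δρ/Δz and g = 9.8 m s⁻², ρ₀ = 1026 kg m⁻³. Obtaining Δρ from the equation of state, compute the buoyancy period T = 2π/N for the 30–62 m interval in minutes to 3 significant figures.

5.80 min

ΔT = -4.8 K, ΔS = +0.40 psu (deep − shallow).
Δρ/ρ₀ = −αΔT + βΔS = 7.68 × 10⁻⁴ + 2.96 × 10⁻⁴ = 1.064 × 10⁻³, so Δρ ≈ 1.092 kg m⁻³.
N² = (g/ρ₀)·Δρ/Δz = g·(Δρ/ρ₀)/Δz = 9.8 × 1.064 × 10⁻³ / 32 = 3.2585 × 10⁻⁴ s⁻².
N = √(3.2585 × 10⁻⁴) = 0.018051 rad s⁻¹ → T = 2π/N = 348.08 s = 5.8013 min ≈ 5.80 min.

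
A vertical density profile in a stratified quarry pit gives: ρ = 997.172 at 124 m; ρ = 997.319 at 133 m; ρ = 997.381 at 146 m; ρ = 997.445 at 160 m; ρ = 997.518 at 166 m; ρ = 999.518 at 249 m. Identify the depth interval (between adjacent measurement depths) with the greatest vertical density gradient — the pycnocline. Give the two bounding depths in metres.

166–249 m

Compute the density gradient over each adjacent pair:
  124–133 m: Δρ/Δz = 0.147/9 = 0.016 kg m⁻⁴
  133–146 m: Δρ/Δz = 0.062/13 = 4.8 × 10⁻³ kg m⁻⁴
  146–160 m: Δρ/Δz = 0.064/14 = 4.6 × 10⁻³ kg m⁻⁴
  160–166 m: Δρ/Δz = 0.073/6 = 0.012 kg m⁻⁴
  166–249 m: Δρ/Δz = 2.000/83 = 0.024 kg m⁻⁴
The largest gradient is in the 166–249 m interval — the pycnocline.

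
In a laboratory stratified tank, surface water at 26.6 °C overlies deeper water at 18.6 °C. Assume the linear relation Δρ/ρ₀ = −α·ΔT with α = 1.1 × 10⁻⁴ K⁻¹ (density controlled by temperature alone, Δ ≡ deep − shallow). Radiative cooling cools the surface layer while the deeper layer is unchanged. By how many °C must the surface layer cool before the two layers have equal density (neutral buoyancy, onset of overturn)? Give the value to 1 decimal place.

With temperature the only control, equal density requires T_surf′ = T_deep.
T_surf′ = 18.6 °C.
Cooling required: 26.6 − 18.6 = 8.0 °C.

8.0 °C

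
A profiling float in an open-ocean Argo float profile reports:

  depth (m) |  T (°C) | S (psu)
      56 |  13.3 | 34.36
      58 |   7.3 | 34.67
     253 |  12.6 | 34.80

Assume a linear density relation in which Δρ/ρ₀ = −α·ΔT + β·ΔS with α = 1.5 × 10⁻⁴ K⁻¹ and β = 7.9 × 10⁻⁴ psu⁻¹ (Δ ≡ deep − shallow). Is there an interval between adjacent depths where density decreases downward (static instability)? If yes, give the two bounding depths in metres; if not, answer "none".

58–253 m

Evaluate Δρ/ρ₀ = −αΔT + βΔS across each adjacent pair:
  56–58 m: −αΔT+βΔS = −(1.5 × 10⁻⁴)(-6.0)+(7.9 × 10⁻⁴)(+0.31) = 1.1 × 10⁻³ → stable
  58–253 m: −αΔT+βΔS = −(1.5 × 10⁻⁴)(+5.3)+(7.9 × 10⁻⁴)(+0.13) = -6.9 × 10⁻⁴ → UNSTABLE
The 58–253 m interval has Δρ < 0: lighter water underlies denser water.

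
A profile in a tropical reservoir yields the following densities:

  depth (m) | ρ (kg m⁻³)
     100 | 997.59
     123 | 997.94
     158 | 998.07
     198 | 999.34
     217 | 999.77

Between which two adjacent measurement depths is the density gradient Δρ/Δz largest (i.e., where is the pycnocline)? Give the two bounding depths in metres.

Compute the density gradient over each adjacent pair:
  100–123 m: Δρ/Δz = 0.35/23 = 0.015 kg m⁻⁴
  123–158 m: Δρ/Δz = 0.13/35 = 3.7 × 10⁻³ kg m⁻⁴
  158–198 m: Δρ/Δz = 1.27/40 = 0.032 kg m⁻⁴
  198–217 m: Δρ/Δz = 0.43/19 = 0.023 kg m⁻⁴
The largest gradient is in the 158–198 m interval — the pycnocline.

158–198 m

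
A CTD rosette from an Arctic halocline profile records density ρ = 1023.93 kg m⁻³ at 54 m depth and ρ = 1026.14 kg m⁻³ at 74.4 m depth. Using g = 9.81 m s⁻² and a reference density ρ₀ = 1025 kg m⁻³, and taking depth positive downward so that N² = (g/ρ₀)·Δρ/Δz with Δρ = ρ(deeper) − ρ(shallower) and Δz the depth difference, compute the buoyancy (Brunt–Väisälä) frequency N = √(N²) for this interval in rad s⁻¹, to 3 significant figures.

Δρ = 1026.14 − 1023.93 = 2.21 kg m⁻³ over Δz = 74.4 − 54 = 20.4 m.
N² = (9.81/1025) × (2.21/20.4) = 1.0368 × 10⁻³ s⁻².
N = √(1.0368 × 10⁻³) = 0.032199 rad s⁻¹ ≈ 0.0322 rad s⁻¹.

0.0322 rad s⁻¹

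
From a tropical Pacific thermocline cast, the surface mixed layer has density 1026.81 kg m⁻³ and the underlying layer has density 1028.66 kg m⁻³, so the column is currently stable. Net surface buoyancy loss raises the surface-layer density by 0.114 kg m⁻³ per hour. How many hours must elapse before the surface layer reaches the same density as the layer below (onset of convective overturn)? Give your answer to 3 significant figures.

16.2 hours

Density deficit of the surface layer: 1028.66 − 1026.81 = 1.85 kg m⁻³.
Required change = 1.85 / 0.114 = 16.2 hours.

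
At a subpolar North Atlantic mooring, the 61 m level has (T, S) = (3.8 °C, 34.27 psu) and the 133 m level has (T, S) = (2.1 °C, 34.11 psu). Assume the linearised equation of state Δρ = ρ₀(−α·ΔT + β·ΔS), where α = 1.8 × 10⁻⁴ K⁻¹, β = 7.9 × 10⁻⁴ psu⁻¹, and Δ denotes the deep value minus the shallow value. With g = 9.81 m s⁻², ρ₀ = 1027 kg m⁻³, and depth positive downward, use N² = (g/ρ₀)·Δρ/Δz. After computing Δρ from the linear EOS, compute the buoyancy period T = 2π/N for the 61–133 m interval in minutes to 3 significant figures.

21.2 min

ΔT = -1.7 K, ΔS = -0.16 psu (deep − shallow).
Δρ/ρ₀ = −αΔT + βΔS = 3.06 × 10⁻⁴ − 1.264 × 10⁻⁴ = 1.796 × 10⁻⁴, so Δρ ≈ 0.1844 kg m⁻³.
N² = (g/ρ₀)·Δρ/Δz = g·(Δρ/ρ₀)/Δz = 9.81 × 1.796 × 10⁻⁴ / 72 = 2.4471 × 10⁻⁵ s⁻².
N = √(2.4471 × 10⁻⁵) = 4.9468 × 10⁻³ rad s⁻¹ → T = 2π/N = 1.2702 × 10³ s = 21.170 min ≈ 21.2 min.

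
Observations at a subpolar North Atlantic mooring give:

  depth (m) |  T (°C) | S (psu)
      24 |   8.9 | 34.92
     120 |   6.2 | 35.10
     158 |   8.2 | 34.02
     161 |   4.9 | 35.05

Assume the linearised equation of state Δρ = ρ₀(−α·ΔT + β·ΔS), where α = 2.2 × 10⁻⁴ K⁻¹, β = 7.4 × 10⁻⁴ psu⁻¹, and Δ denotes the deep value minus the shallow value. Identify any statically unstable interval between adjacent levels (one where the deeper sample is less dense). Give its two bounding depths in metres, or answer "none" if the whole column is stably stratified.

Evaluate Δρ/ρ₀ = −αΔT + βΔS across each adjacent pair:
  24–120 m: −αΔT+βΔS = −(2.2 × 10⁻⁴)(-2.7)+(7.4 × 10⁻⁴)(+0.18) = 7.3 × 10⁻⁴ → stable
  120–158 m: −αΔT+βΔS = −(2.2 × 10⁻⁴)(+2.0)+(7.4 × 10⁻⁴)(-1.08) = -1.2 × 10⁻³ → UNSTABLE
  158–161 m: −αΔT+βΔS = −(2.2 × 10⁻⁴)(-3.3)+(7.4 × 10⁻⁴)(+1.03) = 1.5 × 10⁻³ → stable
The 120–158 m interval has Δρ < 0: lighter water underlies denser water.

120–158 m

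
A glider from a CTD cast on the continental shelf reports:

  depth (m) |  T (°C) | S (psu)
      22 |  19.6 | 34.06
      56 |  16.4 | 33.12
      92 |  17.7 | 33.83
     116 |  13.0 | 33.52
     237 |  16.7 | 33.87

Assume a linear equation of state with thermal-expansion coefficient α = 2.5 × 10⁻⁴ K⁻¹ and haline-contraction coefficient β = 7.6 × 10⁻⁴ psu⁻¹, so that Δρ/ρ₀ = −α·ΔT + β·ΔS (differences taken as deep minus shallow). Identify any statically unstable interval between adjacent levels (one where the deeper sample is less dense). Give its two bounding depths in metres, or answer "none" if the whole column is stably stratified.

116–237 m

Evaluate Δρ/ρ₀ = −αΔT + βΔS across each adjacent pair:
  22–56 m: −αΔT+βΔS = −(2.5 × 10⁻⁴)(-3.2)+(7.6 × 10⁻⁴)(-0.94) = 8.6 × 10⁻⁵ → stable
  56–92 m: −αΔT+βΔS = −(2.5 × 10⁻⁴)(+1.3)+(7.6 × 10⁻⁴)(+0.71) = 2.1 × 10⁻⁴ → stable
  92–116 m: −αΔT+βΔS = −(2.5 × 10⁻⁴)(-4.7)+(7.6 × 10⁻⁴)(-0.31) = 9.4 × 10⁻⁴ → stable
  116–237 m: −αΔT+βΔS = −(2.5 × 10⁻⁴)(+3.7)+(7.6 × 10⁻⁴)(+0.35) = -6.6 × 10⁻⁴ → UNSTABLE
The 116–237 m interval has Δρ < 0: lighter water underlies denser water.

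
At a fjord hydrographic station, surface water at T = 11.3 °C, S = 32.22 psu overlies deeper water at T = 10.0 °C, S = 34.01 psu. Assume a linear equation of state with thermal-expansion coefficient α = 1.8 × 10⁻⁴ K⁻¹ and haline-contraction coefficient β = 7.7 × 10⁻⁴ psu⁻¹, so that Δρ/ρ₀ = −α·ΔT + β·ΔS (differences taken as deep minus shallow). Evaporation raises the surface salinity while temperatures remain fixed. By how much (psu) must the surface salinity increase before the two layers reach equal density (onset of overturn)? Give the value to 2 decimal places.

2.09 psu

Neutral buoyancy requires −α(T_deep − T_surf) + β(S_deep − S_surf′) = 0.
S_surf′ = S_deep − (α/β)·ΔT = 34.01 − (1.8 × 10⁻⁴/7.7 × 10⁻⁴)·(-1.3) = 34.3139 psu.
Increase required: 34.3139 − 32.22 = 2.0939 psu.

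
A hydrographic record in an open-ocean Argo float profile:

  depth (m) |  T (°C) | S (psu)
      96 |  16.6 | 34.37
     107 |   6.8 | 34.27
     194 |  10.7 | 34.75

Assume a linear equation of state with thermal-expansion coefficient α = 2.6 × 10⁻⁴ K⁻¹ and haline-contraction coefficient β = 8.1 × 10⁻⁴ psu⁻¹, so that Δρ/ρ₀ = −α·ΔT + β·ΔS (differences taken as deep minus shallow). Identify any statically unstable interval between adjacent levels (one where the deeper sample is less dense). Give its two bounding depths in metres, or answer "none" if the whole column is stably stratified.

Evaluate Δρ/ρ₀ = −αΔT + βΔS across each adjacent pair:
  96–107 m: −αΔT+βΔS = −(2.6 × 10⁻⁴)(-9.8)+(8.1 × 10⁻⁴)(-0.10) = 2.5 × 10⁻³ → stable
  107–194 m: −αΔT+βΔS = −(2.6 × 10⁻⁴)(+3.9)+(8.1 × 10⁻⁴)(+0.48) = -6.3 × 10⁻⁴ → UNSTABLE
The 107–194 m interval has Δρ < 0: lighter water underlies denser water.

107–194 m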